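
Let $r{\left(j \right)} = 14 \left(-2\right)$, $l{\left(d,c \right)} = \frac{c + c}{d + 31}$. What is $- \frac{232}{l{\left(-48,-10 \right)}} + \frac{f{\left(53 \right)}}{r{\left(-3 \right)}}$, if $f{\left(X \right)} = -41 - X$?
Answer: $- \frac{13569}{70} \approx -193.84$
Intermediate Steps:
$l{\left(d,c \right)} = \frac{2 c}{31 + d}$
$r{\left(j \right)} = -28$
$- \frac{232}{l{\left(-48,-10 \right)}} + \frac{f{\left(53 \right)}}{r{\left(-3 \right)}} = - \frac{232}{2 \left(-10\right) \frac{1}{31 - 48}} + \frac{-41 - 53}{-28} = - \frac{232}{2 \left(-10\right) \frac{1}{-17}} + \left(-41 - 53\right) \left(- \frac{1}{28}\right) = - \frac{232}{2 \left(-10\right) \left(- \frac{1}{17}\right)} - - \frac{47}{14} = - \frac{232}{\frac{20}{17}} + \frac{47}{14} = \left(-232\right) \frac{17}{20} + \frac{47}{14} = - \frac{986}{5} + \frac{47}{14} = - \frac{13569}{70}$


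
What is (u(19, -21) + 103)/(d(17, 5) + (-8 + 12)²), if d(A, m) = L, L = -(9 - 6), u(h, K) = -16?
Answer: 87/13 ≈ 6.6923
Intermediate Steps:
L = -3 (L = -1*3 = -3)
d(A, m) = -3
(u(19, -21) + 103)/(d(17, 5) + (-8 + 12)²) = (-16 + 103)/(-3 + (-8 + 12)²) = 87/(-3 + 4²) = 87/(-3 + 16) = 87/13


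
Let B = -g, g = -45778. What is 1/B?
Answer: 1/45778 ≈ 2.1845e-5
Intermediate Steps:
B = 45778 (B = -1*(-45778) = 45778)
1/B = 1/45778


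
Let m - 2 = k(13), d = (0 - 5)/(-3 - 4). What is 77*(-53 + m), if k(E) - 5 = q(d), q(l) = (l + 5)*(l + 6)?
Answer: -4114/7 ≈ -587.71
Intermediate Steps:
d = 5/7 (d = -5/(-7) = -5*(-⅐) = 5/7 ≈ 0.71429)
q(l) = (5 + l)*(6 + l)
k(E) = 2125/49 (k(E) = 5 + (30 + (5/7)² + 11*(5/7)) = 5 + (30 + 25/49 + 55/7) = 5 + 1880/49 = 2125/49)
m = 2223/49 (m = 2 + 2125/49 = 2223/49 ≈ 45.367)
77*(-53 + m) = 77*(-53 + 2223/49) = 77*(-374/49) = -4114/7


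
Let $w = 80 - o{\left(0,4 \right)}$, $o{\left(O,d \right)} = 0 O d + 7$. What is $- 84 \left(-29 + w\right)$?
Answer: $-3696$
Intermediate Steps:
$o{\left(O,d \right)} = 7$ ($o{\left(O,d \right)} = 0 d + 7 = 0 + 7 = 7$)
$w = 73$ ($w = 80 - 7 = 73$)
$- 84 \left(-29 + w\right) = - 84 \left(-29 + 73\right) = \left(-84\right) 44 = -3696$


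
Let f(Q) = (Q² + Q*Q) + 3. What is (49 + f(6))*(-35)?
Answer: -4340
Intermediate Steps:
f(Q) = 3 + 2*Q² (f(Q) = (Q² + Q²) + 3 = 2*Q² + 3 = 3 + 2*Q²)
(49 + f(6))*(-35) = (49 + (3 + 2*6²))*(-35) = (49 + (3 + 2*36))*(-35) = (49 + (3 + 72))*(-35) = (49 + 75)*(-35) = 124*(-35) = -4340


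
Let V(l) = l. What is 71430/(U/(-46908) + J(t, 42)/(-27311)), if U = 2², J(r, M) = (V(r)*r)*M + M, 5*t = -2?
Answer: -571933040217750/14966261 ≈ -3.8215e+7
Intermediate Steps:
t = -⅖ (t = (⅕)*(-2) = -⅖ ≈ -0.40000)
J(r, M) = M + M*r² (J(r, M) = (r*r)*M + M = r²*M + M = M*r² + M = M + M*r²)
U = 4
71430/(U/(-46908) + J(t, 42)/(-27311)) = 71430/(4/(-46908) + (42*(1 + (-⅖)²))/(-27311)) = 71430/(4*(-1/46908) + (42*(1 + 4/25))*(-1/27311)) = 71430/(-1/11727 + (42*(29/25))*(-1/27311)) = 71430/(-1/11727 + (1218/25)*(-1/27311)) = 71430/(-1/11727 - 1218/682775) = 71430/(-14966261/8006902425) = 71430*(-8006902425/14966261) = -571933040217750/14966261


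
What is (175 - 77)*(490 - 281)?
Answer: 20482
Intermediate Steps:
(175 - 77)*(490 - 281) = 98*209 = 20482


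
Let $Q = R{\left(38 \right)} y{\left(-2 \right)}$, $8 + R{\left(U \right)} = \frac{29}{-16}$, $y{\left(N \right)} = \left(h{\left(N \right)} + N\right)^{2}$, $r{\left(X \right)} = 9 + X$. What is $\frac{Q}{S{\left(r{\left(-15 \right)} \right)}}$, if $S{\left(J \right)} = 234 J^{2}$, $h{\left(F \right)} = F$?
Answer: $- \frac{157}{8424} \approx -0.018637$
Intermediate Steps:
$y{\left(N \right)} = 4 N^{2}$ ($y{\left(N \right)} = \left(N + N\right)^{2} = \left(2 N\right)^{2} = 4 N^{2}$)
$R{\left(U \right)} = - \frac{157}{16}$ ($R{\left(U \right)} = -8 + \frac{29}{-16} = -8 + 29 \left(- \frac{1}{16}\right) = -8 - \frac{29}{16} = - \frac{157}{16}$)
$Q = -157$ ($Q = - \frac{157 \cdot 4 \left(-2\right)^{2}}{16} = - \frac{157 \cdot 4 \cdot 4}{16} = \left(- \frac{157}{16}\right) 16 = -157$)
$\frac{Q}{S{\left(r{\left(-15 \right)} \right)}} = - \frac{157}{234 \left(9 - 15\right)^{2}} = - \frac{157}{234 \left(-6\right)^{2}} = - \frac{157}{234 \cdot 36} = - \frac{157}{8424}$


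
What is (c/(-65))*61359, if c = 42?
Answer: -2577078/65 ≈ -39647.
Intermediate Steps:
(c/(-65))*61359 = (42/(-65))*61359 = (42*(-1/65))*61359 = -42/65*61359 = -2577078/65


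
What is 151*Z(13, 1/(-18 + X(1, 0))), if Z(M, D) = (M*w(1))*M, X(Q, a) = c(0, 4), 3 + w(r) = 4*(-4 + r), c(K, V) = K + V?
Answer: -382785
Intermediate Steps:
w(r) = -19 + 4*r (w(r) = -3 + 4*(-4 + r) = -3 + (-16 + 4*r) = -19 + 4*r)
X(Q, a) = 4 (X(Q, a) = 0 + 4 = 4)
Z(M, D) = -15*M**2 (Z(M, D) = (M*(-19 + 4*1))*M = (M*(-19 + 4))*M = (M*(-15))*M = (-15*M)*M = -15*M**2)
151*Z(13, 1/(-18 + X(1, 0))) = 151*(-15*13**2) = 151*(-15*169) = 151*(-2535) = -382785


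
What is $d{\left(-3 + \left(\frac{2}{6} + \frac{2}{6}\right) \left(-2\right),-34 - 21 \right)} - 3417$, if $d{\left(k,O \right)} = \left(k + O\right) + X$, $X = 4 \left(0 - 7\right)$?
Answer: $- \frac{10513}{3} \approx -3504.3$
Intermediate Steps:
$X = -28$ ($X = 4 \left(0 - 7\right) = 4 \left(-7\right) = -28$)
$d{\left(k,O \right)} = -28 + O + k$ ($d{\left(k,O \right)} = \left(k + O\right) - 28 = \left(O + k\right) - 28 = -28 + O + k$)
$d{\left(-3 + \left(\frac{2}{6} + \frac{2}{6}\right) \left(-2\right),-34 - 21 \right)} - 3417 = \left(-28 - 55 - \left(3 - \left(\frac{2}{6} + \frac{2}{6}\right) \left(-2\right)\right)\right) - 3417 = \left(-28 - 55 - \left(3 - \left(2 \cdot \frac{1}{6} + 2 \cdot \frac{1}{6}\right) \left(-2\right)\right)\right) - 3417 = \left(-28 - 55 - \left(3 - \left(\frac{1}{3} + \frac{1}{3}\right) \left(-2\right)\right)\right) - 3417 = \left(-28 - 55 + \left(-3 + \frac{2}{3} \left(-2\right)\right)\right) - 3417 = \left(-28 - 55 - \frac{13}{3}\right) - 3417 = - \frac{262}{3} - 3417 = - \frac{10513}{3}$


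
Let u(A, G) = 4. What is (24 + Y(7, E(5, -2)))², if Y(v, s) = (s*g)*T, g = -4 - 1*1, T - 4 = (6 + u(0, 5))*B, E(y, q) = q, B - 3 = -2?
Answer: 26896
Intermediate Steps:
B = 1 (B = 3 - 2 = 1)
T = 14 (T = 4 + (6 + 4)*1 = 4 + 10*1 = 4 + 10 = 14)
g = -5 (g = -4 - 1 = -5)
Y(v, s) = -70*s (Y(v, s) = (s*(-5))*14 = -5*s*14 = -70*s)
(24 + Y(7, E(5, -2)))² = (24 - 70*(-2))² = (24 + 140)² = 164² = 26896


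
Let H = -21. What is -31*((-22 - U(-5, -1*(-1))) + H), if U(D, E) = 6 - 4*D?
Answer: 2139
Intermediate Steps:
-31*((-22 - U(-5, -1*(-1))) + H) = -31*((-22 - (6 - 4*(-5))) - 21) = -31*((-22 - (6 + 20)) - 21) = -31*((-22 - 1*26) - 21) = -31*((-22 - 26) - 21) = -31*(-48 - 21) = -31*(-69) = 2139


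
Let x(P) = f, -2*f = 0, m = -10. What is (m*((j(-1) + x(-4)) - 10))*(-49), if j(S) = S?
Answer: -5390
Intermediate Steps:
f = 0 (f = -½*0 = 0)
x(P) = 0
(m*((j(-1) + x(-4)) - 10))*(-49) = -10*((-1 + 0) - 10)*(-49) = -10*(-1 - 10)*(-49) = -10*(-11)*(-49) = 110*(-49) = -5390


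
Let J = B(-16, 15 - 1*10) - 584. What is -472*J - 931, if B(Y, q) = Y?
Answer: 282269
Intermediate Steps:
J = -600 (J = -16 - 584 = -600)
-472*J - 931 = -472*(-600) - 931 = 283200 - 931 = 282269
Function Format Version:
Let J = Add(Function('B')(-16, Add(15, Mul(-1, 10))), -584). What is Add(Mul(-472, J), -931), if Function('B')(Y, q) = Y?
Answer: 282269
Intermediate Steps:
J = -600 (J = Add(-16, -584) = -600)
Add(Mul(-472, J), -931) = Add(Mul(-472, -600), -931) = Add(283200, -931) = 282269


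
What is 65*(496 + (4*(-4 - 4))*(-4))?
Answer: 40560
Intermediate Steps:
65*(496 + (4*(-4 - 4))*(-4)) = 65*(496 + (4*(-8))*(-4)) = 65*(496 - 32*(-4)) = 65*(496 + 128) = 65*624 = 40560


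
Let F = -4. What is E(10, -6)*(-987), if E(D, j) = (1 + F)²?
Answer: -8883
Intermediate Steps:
E(D, j) = 9 (E(D, j) = (1 - 4)² = (-3)² = 9)
E(10, -6)*(-987) = 9*(-987) = -8883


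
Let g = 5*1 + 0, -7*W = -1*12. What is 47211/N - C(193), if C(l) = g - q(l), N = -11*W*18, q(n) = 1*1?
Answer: -113327/792 ≈ -143.09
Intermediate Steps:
q(n) = 1
W = 12/7 (W = -(-1)*12/7 = -1/7*(-12) = 12/7 ≈ 1.7143)
N = -2376/7 (N = -11*12/7*18 = -132/7*18 = -2376/7 ≈ -339.43)
g = 5 (g = 5 + 0 = 5)
C(l) = 4 (C(l) = 5 - 1*1 = 5 - 1 = 4)
47211/N - C(193) = 47211/(-2376/7) - 1*4 = 47211*(-7/2376) - 4 = -110159/792 - 4 = -113327/792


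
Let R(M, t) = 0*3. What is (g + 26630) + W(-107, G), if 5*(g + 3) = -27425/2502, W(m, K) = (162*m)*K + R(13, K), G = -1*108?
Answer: 4750539413/2502 ≈ 1.8987e+6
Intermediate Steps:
R(M, t) = 0
G = -108
W(m, K) = 162*K*m (W(m, K) = (162*m)*K + 0 = 162*K*m + 0 = 162*K*m)
g = -12991/2502 (g = -3 + (-27425/2502)/5 = -3 + (-27425*1/2502)/5 = -3 + (1/5)*(-27425/2502) = -3 - 5485/2502 = -12991/2502 ≈ -5.1922)
(g + 26630) + W(-107, G) = (-12991/2502 + 26630) + 162*(-108)*(-107) = 66615269/2502 + 1872072 = 4750539413/2502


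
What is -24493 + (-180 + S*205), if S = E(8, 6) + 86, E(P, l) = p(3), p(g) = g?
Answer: -6428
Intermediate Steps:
E(P, l) = 3
S = 89 (S = 3 + 86 = 89)
-24493 + (-180 + S*205) = -24493 + (-180 + 89*205) = -24493 + (-180 + 18245) = -24493 + 18065 = -6428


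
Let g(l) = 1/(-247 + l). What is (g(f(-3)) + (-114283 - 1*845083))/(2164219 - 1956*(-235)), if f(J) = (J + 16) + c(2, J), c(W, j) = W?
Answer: -222572913/608739928 ≈ -0.36563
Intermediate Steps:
f(J) = 18 + J (f(J) = (J + 16) + 2 = (16 + J) + 2 = 18 + J)
(g(f(-3)) + (-114283 - 1*845083))/(2164219 - 1956*(-235)) = (1/(-247 + (18 - 3)) + (-114283 - 1*845083))/(2164219 - 1956*(-235)) = (1/(-247 + 15) + (-114283 - 845083))/(2164219 + 459660) = (1/(-232) - 959366)/2623879 = (-1/232 - 959366)*(1/2623879) = -222572913/232*1/2623879 = -222572913/608739928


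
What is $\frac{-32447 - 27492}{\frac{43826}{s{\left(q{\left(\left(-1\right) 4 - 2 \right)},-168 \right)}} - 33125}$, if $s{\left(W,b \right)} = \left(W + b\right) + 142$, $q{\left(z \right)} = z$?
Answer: $\frac{959024}{551913} \approx 1.7376$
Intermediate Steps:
$s{\left(W,b \right)} = 142 + W + b$
$\frac{-32447 - 27492}{\frac{43826}{s{\left(q{\left(\left(-1\right) 4 - 2 \right)},-168 \right)}} - 33125} = \frac{-32447 - 27492}{\frac{43826}{142 - 6 - 168} - 33125} = - \frac{59939}{\frac{43826}{142 - 6 - 168} - 33125} = - \frac{59939}{\frac{43826}{-32} - 33125} = - \frac{59939}{43826 \left(- \frac{1}{32}\right) - 33125} = - \frac{59939}{- \frac{21913}{16} - 33125} = - \frac{59939}{- \frac{551913}{16}} = \left(-59939\right) \left(- \frac{16}{551913}\right) = \frac{959024}{551913}$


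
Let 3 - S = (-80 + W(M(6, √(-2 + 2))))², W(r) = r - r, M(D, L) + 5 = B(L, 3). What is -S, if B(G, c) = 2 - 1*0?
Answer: 6397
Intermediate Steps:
B(G, c) = 2 (B(G, c) = 2 + 0 = 2)
M(D, L) = -3 (M(D, L) = -5 + 2 = -3)
W(r) = 0
S = -6397 (S = 3 - (-80 + 0)² = 3 - 1*(-80)² = 3 - 1*6400 = 3 - 6400 = -6397)
-S = -1*(-6397) = 6397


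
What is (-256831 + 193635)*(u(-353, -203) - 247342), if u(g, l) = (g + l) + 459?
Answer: 15637155044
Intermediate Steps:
u(g, l) = 459 + g + l
(-256831 + 193635)*(u(-353, -203) - 247342) = (-256831 + 193635)*((459 - 353 - 203) - 247342) = -63196*(-97 - 247342) = -63196*(-247439) = 15637155044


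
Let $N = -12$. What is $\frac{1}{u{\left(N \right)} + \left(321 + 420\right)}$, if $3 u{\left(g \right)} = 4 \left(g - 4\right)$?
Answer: $\frac{3}{2159} \approx 0.0013895$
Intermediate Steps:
$u{\left(g \right)} = - \frac{16}{3} + \frac{4 g}{3}$ ($u{\left(g \right)} = \frac{4 \left(g - 4\right)}{3} = \frac{4 \left(-4 + g\right)}{3} = \frac{-16 + 4 g}{3} = - \frac{16}{3} + \frac{4 g}{3}$)
$\frac{1}{u{\left(N \right)} + \left(321 + 420\right)} = \frac{1}{\left(- \frac{16}{3} + \frac{4}{3} \left(-12\right)\right) + \left(321 + 420\right)} = \frac{1}{\left(- \frac{16}{3} - 16\right) + 741} = \frac{1}{- \frac{64}{3} + 741} = \frac{1}{\frac{2159}{3}} = \frac{3}{2159}$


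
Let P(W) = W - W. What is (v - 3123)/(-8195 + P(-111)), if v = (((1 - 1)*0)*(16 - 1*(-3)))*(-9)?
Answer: 3123/8195 ≈ 0.38109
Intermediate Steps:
v = 0 (v = ((0*0)*(16 + 3))*(-9) = (0*19)*(-9) = 0*(-9) = 0)
P(W) = 0
(v - 3123)/(-8195 + P(-111)) = (0 - 3123)/(-8195 + 0) = -3123/(-8195) = -3123*(-1/8195) = 3123/8195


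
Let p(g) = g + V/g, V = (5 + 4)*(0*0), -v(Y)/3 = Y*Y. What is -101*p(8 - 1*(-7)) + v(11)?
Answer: -1878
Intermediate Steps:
v(Y) = -3*Y**2 (v(Y) = -3*Y*Y = -3*Y**2)
V = 0 (V = 9*0 = 0)
p(g) = g (p(g) = g + 0/g = g + 0 = g)
-101*p(8 - 1*(-7)) + v(11) = -101*(8 - 1*(-7)) - 3*11**2 = -101*(8 + 7) - 3*121 = -101*15 - 363 = -1515 - 363 = -1878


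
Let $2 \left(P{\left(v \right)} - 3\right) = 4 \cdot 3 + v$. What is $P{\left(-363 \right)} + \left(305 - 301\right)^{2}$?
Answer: $- \frac{313}{2} \approx -156.5$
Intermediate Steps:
$P{\left(v \right)} = 9 + \frac{v}{2}$ ($P{\left(v \right)} = 3 + \frac{4 \cdot 3 + v}{2} = 3 + \frac{12 + v}{2} = 3 + \left(6 + \frac{v}{2}\right) = 9 + \frac{v}{2}$)
$P{\left(-363 \right)} + \left(305 - 301\right)^{2} = \left(9 + \frac{1}{2} \left(-363\right)\right) + \left(305 - 301\right)^{2} = \left(9 - \frac{363}{2}\right) + 4^{2} = - \frac{345}{2} + 16 = - \frac{313}{2}$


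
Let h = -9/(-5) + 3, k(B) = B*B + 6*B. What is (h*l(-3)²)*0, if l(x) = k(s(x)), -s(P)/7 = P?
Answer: 0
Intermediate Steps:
s(P) = -7*P
k(B) = B² + 6*B
l(x) = -7*x*(6 - 7*x) (l(x) = (-7*x)*(6 - 7*x) = -7*x*(6 - 7*x))
h = 24/5 (h = -9*(-⅕) + 3 = 9/5 + 3 = 24/5 ≈ 4.8000)
(h*l(-3)²)*0 = (24*(7*(-3)*(-6 + 7*(-3)))²/5)*0 = (24*(7*(-3)*(-6 - 21))²/5)*0 = (24*(7*(-3)*(-27))²/5)*0 = ((24/5)*567²)*0 = ((24/5)*321489)*0 = (7715736/5)*0 = 0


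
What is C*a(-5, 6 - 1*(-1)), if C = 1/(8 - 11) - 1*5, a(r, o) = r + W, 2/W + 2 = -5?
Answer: 592/21 ≈ 28.190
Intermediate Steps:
W = -2/7 (W = 2/(-2 - 5) = 2/(-7) = 2*(-⅐) = -2/7 ≈ -0.28571)
a(r, o) = -2/7 + r (a(r, o) = r - 2/7 = -2/7 + r)
C = -16/3 (C = 1/(-3) - 5 = -⅓ - 5 = -16/3 ≈ -5.3333)
C*a(-5, 6 - 1*(-1)) = -16*(-2/7 - 5)/3 = -16/3*(-37/7) = 592/21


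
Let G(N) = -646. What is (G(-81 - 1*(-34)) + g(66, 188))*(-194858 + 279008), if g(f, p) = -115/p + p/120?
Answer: -5102370735/94 ≈ -5.4281e+7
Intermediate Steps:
g(f, p) = -115/p + p/120 (g(f, p) = -115/p + p*(1/120) = -115/p + p/120)
(G(-81 - 1*(-34)) + g(66, 188))*(-194858 + 279008) = (-646 + (-115/188 + (1/120)*188))*(-194858 + 279008) = (-646 + (-115*1/188 + 47/30))*84150 = (-646 + (-115/188 + 47/30))*84150 = (-646 + 2693/2820)*84150 = -1819027/2820*84150 = -5102370735/94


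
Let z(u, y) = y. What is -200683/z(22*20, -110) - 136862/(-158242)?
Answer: 15885767053/8703310 ≈ 1825.3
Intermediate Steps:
-200683/z(22*20, -110) - 136862/(-158242) = -200683/(-110) - 136862/(-158242) = -200683*(-1/110) - 136862*(-1/158242) = 200683/110 + 68431/79121 = 15885767053/8703310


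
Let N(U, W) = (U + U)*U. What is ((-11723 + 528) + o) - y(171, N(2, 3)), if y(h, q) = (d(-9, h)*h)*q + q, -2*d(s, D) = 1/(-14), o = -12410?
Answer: -165633/7 ≈ -23662.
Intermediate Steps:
d(s, D) = 1/28 (d(s, D) = -½/(-14) = -½*(-1/14) = 1/28)
N(U, W) = 2*U² (N(U, W) = (2*U)*U = 2*U²)
y(h, q) = q + h*q/28 (y(h, q) = (h/28)*q + q = h*q/28 + q = q + h*q/28)
((-11723 + 528) + o) - y(171, N(2, 3)) = ((-11723 + 528) - 12410) - 2*2²*(28 + 171)/28 = (-11195 - 12410) - 2*4*199/28 = -23605 - 8*199/28 = -23605 - 1*398/7 = -23605 - 398/7 = -165633/7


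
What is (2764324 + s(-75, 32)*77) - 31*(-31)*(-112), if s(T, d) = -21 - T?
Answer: 2660850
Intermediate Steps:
(2764324 + s(-75, 32)*77) - 31*(-31)*(-112) = (2764324 + (-21 - 1*(-75))*77) - 31*(-31)*(-112) = (2764324 + (-21 + 75)*77) + 961*(-112) = (2764324 + 54*77) - 107632 = (2764324 + 4158) - 107632 = 2768482 - 107632 = 2660850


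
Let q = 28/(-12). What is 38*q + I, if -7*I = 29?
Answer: -1949/21 ≈ -92.810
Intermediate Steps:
q = -7/3 (q = 28*(-1/12) = -7/3 ≈ -2.3333)
I = -29/7 (I = -⅐*29 = -29/7 ≈ -4.1429)
38*q + I = 38*(-7/3) - 29/7 = -266/3 - 29/7 = -1949/21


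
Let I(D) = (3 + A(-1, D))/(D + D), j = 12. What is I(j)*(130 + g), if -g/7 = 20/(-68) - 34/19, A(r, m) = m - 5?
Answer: 77835/1292 ≈ 60.244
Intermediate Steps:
A(r, m) = -5 + m
I(D) = (-2 + D)/(2*D) (I(D) = (3 + (-5 + D))/(D + D) = (-2 + D)/((2*D)) = (-2 + D)*(1/(2*D)) = (-2 + D)/(2*D))
g = 4711/323 (g = -7*(20/(-68) - 34/19) = -7*(20*(-1/68) - 34*1/19) = -7*(-5/17 - 34/19) = -7*(-673/323) = 4711/323 ≈ 14.585)
I(j)*(130 + g) = ((1/2)*(-2 + 12)/12)*(130 + 4711/323) = ((1/2)*(1/12)*10)*(46701/323) = (5/12)*(46701/323) = 77835/1292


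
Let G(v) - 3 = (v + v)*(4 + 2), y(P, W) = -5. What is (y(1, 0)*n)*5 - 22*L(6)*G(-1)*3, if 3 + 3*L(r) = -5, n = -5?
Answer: -1459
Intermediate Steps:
L(r) = -8/3 (L(r) = -1 + (⅓)*(-5) = -1 - 5/3 = -8/3)
G(v) = 3 + 12*v (G(v) = 3 + (v + v)*(4 + 2) = 3 + (2*v)*6 = 3 + 12*v)
(y(1, 0)*n)*5 - 22*L(6)*G(-1)*3 = -5*(-5)*5 - (-176)*(3 + 12*(-1))*3/3 = 25*5 - (-176)*(3 - 12)*3/3 = 125 - (-176)*(-9*3)/3 = 125 - (-176)*(-27)/3 = 125 - 22*72 = 125 - 1584 = -1459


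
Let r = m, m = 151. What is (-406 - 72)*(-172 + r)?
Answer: 10038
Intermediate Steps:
r = 151
(-406 - 72)*(-172 + r) = (-406 - 72)*(-172 + 151) = -478*(-21) = 10038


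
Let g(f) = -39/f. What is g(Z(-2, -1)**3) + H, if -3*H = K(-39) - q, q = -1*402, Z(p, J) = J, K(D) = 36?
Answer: -107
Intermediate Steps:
q = -402
H = -146 (H = -(36 - 1*(-402))/3 = -(36 + 402)/3 = -1/3*438 = -146)
g(Z(-2, -1)**3) + H = -39/((-1)**3) - 146 = -39/(-1) - 146 = -39*(-1) - 146 = 39 - 146 = -107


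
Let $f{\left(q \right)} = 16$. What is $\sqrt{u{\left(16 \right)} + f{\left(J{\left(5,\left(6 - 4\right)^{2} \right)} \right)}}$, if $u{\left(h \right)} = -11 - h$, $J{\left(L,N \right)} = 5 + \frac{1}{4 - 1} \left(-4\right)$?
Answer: $i \sqrt{11} \approx 3.3166 i$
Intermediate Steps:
$J{\left(L,N \right)} = \frac{11}{3}$ ($J{\left(L,N \right)} = 5 + \frac{1}{3} \left(-4\right) = 5 - \frac{4}{3} = \frac{11}{3}$)
$\sqrt{u{\left(16 \right)} + f{\left(J{\left(5,\left(6 - 4\right)^{2} \right)} \right)}} = \sqrt{\left(-11 - 16\right) + 16} = \sqrt{-27 + 16} = \sqrt{-11} = i \sqrt{11}$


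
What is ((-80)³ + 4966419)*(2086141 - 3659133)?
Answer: -7006765451648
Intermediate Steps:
((-80)³ + 4966419)*(2086141 - 3659133) = (-512000 + 4966419)*(-1572992) = 4454419*(-1572992) = -7006765451648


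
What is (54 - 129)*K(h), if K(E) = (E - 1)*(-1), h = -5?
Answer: -450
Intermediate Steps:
K(E) = 1 - E (K(E) = (-1 + E)*(-1) = 1 - E)
(54 - 129)*K(h) = (54 - 129)*(1 - 1*(-5)) = -75*(1 + 5) = -75*6 = -450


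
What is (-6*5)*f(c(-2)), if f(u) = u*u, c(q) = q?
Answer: -120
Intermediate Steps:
f(u) = u²
(-6*5)*f(c(-2)) = -6*5*(-2)² = -30*4 = -120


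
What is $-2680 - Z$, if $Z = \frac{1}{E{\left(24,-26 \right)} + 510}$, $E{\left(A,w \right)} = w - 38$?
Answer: $- \frac{1195281}{446} \approx -2680.0$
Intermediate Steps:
$E{\left(A,w \right)} = -38 + w$
$Z = \frac{1}{446}$ ($Z = \frac{1}{\left(-38 - 26\right) + 510} = \frac{1}{-64 + 510} = \frac{1}{446} \approx 0.0022422$)
$-2680 - Z = -2680 - \frac{1}{446} = - \frac{1195281}{446}$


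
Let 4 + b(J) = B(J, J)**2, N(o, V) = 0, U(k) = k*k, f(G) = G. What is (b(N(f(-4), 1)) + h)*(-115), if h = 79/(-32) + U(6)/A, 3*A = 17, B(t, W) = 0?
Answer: 7245/544 ≈ 13.318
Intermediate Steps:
U(k) = k**2
A = 17/3 (A = (1/3)*17 = 17/3 ≈ 5.6667)
b(J) = -4 (b(J) = -4 + 0**2 = -4 + 0 = -4)
h = 2113/544 (h = 79/(-32) + 6**2/(17/3) = 79*(-1/32) + 36*(3/17) = -79/32 + 108/17 = 2113/544 ≈ 3.8842)
(b(N(f(-4), 1)) + h)*(-115) = (-4 + 2113/544)*(-115) = -63/544*(-115) = 7245/544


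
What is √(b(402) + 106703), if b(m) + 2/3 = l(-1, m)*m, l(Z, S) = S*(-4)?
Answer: I*√4857423/3 ≈ 734.65*I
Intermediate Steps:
l(Z, S) = -4*S
b(m) = -⅔ - 4*m² (b(m) = -⅔ + (-4*m)*m = -⅔ - 4*m²)
√(b(402) + 106703) = √((-⅔ - 4*402²) + 106703) = √((-⅔ - 4*161604) + 106703) = √((-⅔ - 646416) + 106703) = √(-1939250/3 + 106703) = √(-1619141/3) = I*√4857423/3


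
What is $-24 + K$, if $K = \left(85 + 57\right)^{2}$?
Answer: $20140$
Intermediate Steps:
$K = 20164$ ($K = 142^{2} = 20164$)
$-24 + K = -24 + 20164 = 20140$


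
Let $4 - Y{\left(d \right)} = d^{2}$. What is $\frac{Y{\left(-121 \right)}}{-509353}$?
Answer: $\frac{14637}{509353} \approx 0.028736$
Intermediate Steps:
$Y{\left(d \right)} = 4 - d^{2}$
$\frac{Y{\left(-121 \right)}}{-509353} = \frac{4 - \left(-121\right)^{2}}{-509353} = \left(4 - 14641\right) \left(- \frac{1}{509353}\right) = \left(-14637\right) \left(- \frac{1}{509353}\right) = \frac{14637}{509353}$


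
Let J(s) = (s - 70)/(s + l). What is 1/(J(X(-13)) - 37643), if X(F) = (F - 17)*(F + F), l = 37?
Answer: -817/30753621 ≈ -2.6566e-5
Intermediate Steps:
X(F) = 2*F*(-17 + F) (X(F) = (-17 + F)*(2*F) = 2*F*(-17 + F))
J(s) = (-70 + s)/(37 + s) (J(s) = (s - 70)/(s + 37) = (-70 + s)/(37 + s))
1/(J(X(-13)) - 37643) = 1/((-70 + 2*(-13)*(-17 - 13))/(37 + 2*(-13)*(-17 - 13)) - 37643) = 1/((-70 + 2*(-13)*(-30))/(37 + 2*(-13)*(-30)) - 37643) = 1/((-70 + 780)/(37 + 780) - 37643) = 1/(710/817 - 37643) = 1/(-30753621/817) = -817/30753621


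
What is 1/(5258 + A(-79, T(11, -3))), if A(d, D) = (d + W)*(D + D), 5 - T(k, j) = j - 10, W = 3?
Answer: 1/2522 ≈ 0.00039651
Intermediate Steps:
T(k, j) = 15 - j (T(k, j) = 5 - (j - 10) = 5 - (-10 + j) = 5 + (10 - j) = 15 - j)
A(d, D) = 2*D*(3 + d) (A(d, D) = (d + 3)*(D + D) = (3 + d)*(2*D) = 2*D*(3 + d))
1/(5258 + A(-79, T(11, -3))) = 1/(5258 + 2*(15 - 1*(-3))*(3 - 79)) = 1/(5258 + 2*(15 + 3)*(-76)) = 1/(5258 + 2*18*(-76)) = 1/(5258 - 2736) = 1/2522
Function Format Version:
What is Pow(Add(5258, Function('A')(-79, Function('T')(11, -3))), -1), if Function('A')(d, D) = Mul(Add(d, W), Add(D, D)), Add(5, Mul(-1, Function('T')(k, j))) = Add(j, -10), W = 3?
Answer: Rational(1, 2522) ≈ 0.00039651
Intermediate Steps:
Function('T')(k, j) = Add(15, Mul(-1, j)) (Function('T')(k, j) = Add(5, Mul(-1, Add(j, -10))) = Add(5, Mul(-1, Add(-10, j))) = Add(5, Add(10, Mul(-1, j))) = Add(15, Mul(-1, j)))
Function('A')(d, D) = Mul(2, D, Add(3, d)) (Function('A')(d, D) = Mul(Add(d, 3), Add(D, D)) = Mul(Add(3, d), Mul(2, D)) = Mul(2, D, Add(3, d)))
Pow(Add(5258, Function('A')(-79, Function('T')(11, -3))), -1) = Pow(Add(5258, Mul(2, Add(15, Mul(-1, -3)), Add(3, -79))), -1) = Pow(Add(5258, Mul(2, Add(15, 3), -76)), -1) = Pow(Add(5258, Mul(2, 18, -76)), -1) = Pow(Add(5258, -2736), -1) = Pow(2522, -1) = Rational(1, 2522)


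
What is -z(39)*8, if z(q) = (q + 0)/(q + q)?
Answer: -4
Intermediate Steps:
z(q) = ½ (z(q) = q/((2*q)) = q*(1/(2*q)) = ½)
-z(39)*8 = -8/2 = -1*4 = -4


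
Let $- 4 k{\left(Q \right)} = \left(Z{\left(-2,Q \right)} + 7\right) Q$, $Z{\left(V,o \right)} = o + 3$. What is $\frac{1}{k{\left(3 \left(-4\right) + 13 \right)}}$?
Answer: $- \frac{4}{11} \approx -0.36364$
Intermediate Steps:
$Z{\left(V,o \right)} = 3 + o$
$k{\left(Q \right)} = - \frac{Q \left(10 + Q\right)}{4}$ ($k{\left(Q \right)} = - \frac{\left(\left(3 + Q\right) + 7\right) Q}{4} = - \frac{\left(10 + Q\right) Q}{4} = - \frac{Q \left(10 + Q\right)}{4}$)
$\frac{1}{k{\left(3 \left(-4\right) + 13 \right)}} = \frac{1}{\left(- \frac{1}{4}\right) \left(3 \left(-4\right) + 13\right) \left(10 + \left(3 \left(-4\right) + 13\right)\right)} = \frac{1}{\left(- \frac{1}{4}\right) \left(-12 + 13\right) \left(10 + \left(-12 + 13\right)\right)} = \frac{1}{\left(- \frac{1}{4}\right) 1 \left(10 + 1\right)} = \frac{1}{\left(- \frac{1}{4}\right) 1 \cdot 11} = \frac{1}{- \frac{11}{4}} = - \frac{4}{11}$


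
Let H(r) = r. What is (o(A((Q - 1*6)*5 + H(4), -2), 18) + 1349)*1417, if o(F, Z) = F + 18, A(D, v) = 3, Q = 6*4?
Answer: 1941290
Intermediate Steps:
Q = 24
o(F, Z) = 18 + F
(o(A((Q - 1*6)*5 + H(4), -2), 18) + 1349)*1417 = ((18 + 3) + 1349)*1417 = (21 + 1349)*1417 = 1370*1417 = 1941290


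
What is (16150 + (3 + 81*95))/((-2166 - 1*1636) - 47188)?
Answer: -11924/25495 ≈ -0.46770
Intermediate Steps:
(16150 + (3 + 81*95))/((-2166 - 1*1636) - 47188) = (16150 + (3 + 7695))/((-2166 - 1636) - 47188) = (16150 + 7698)/(-3802 - 47188) = 23848/(-50990) = 23848*(-1/50990) = -11924/25495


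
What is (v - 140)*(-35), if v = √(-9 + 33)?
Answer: 4900 - 70*√6 ≈ 4728.5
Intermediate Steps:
v = 2*√6 (v = √24 = 2*√6 ≈ 4.8990)
(v - 140)*(-35) = (2*√6 - 140)*(-35) = (-140 + 2*√6)*(-35) = 4900 - 70*√6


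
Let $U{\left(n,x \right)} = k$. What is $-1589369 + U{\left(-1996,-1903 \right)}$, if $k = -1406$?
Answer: $-1590775$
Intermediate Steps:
$U{\left(n,x \right)} = -1406$
$-1589369 + U{\left(-1996,-1903 \right)} = -1589369 - 1406 = -1590775$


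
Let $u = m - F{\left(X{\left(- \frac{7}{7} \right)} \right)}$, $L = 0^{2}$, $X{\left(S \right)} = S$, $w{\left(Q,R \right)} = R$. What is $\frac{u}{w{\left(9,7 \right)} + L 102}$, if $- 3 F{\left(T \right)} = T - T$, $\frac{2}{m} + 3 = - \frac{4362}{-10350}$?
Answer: $- \frac{1725}{15568} \approx -0.1108$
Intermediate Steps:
$L = 0$
$m = - \frac{1725}{2224}$ ($m = \frac{2}{-3 - \frac{4362}{-10350}} = \frac{2}{-3 - - \frac{727}{1725}} = \frac{2}{-3 + \frac{727}{1725}} = \frac{2}{- \frac{4448}{1725}} = 2 \left(- \frac{1725}{4448}\right) = - \frac{1725}{2224} \approx -0.77563$)
$F{\left(T \right)} = 0$ ($F{\left(T \right)} = - \frac{T - T}{3} = \left(- \frac{1}{3}\right) 0 = 0$)
$u = - \frac{1725}{2224}$ ($u = - \frac{1725}{2224} - 0 = - \frac{1725}{2224} + 0 = - \frac{1725}{2224} \approx -0.77563$)
$\frac{u}{w{\left(9,7 \right)} + L 102} = - \frac{1725}{2224 \left(7 + 0 \cdot 102\right)} = - \frac{1725}{2224 \left(7 + 0\right)} = - \frac{1725}{2224 \cdot 7} = \left(- \frac{1725}{2224}\right) \frac{1}{7} = - \frac{1725}{15568}$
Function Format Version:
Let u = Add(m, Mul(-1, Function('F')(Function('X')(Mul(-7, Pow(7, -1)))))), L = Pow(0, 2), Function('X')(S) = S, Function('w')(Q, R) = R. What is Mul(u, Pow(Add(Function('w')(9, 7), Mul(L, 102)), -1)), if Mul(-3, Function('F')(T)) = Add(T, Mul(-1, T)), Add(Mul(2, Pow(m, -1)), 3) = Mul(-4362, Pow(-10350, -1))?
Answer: Rational(-1725, 15568) ≈ -0.11080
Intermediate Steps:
L = 0
m = Rational(-1725, 2224) (m = Mul(2, Pow(Add(-3, Mul(-4362, Pow(-10350, -1))), -1)) = Mul(2, Pow(Add(-3, Mul(-4362, Rational(-1, 10350))), -1)) = Mul(2, Pow(Add(-3, Rational(727, 1725)), -1)) = Mul(2, Pow(Rational(-4448, 1725), -1)) = Mul(2, Rational(-1725, 4448)) = Rational(-1725, 2224) ≈ -0.77563)
Function('F')(T) = 0 (Function('F')(T) = Mul(Rational(-1, 3), Add(T, Mul(-1, T))) = Mul(Rational(-1, 3), 0) = 0)
u = Rational(-1725, 2224) (u = Add(Rational(-1725, 2224), Mul(-1, 0)) = Add(Rational(-1725, 2224), 0) = Rational(-1725, 2224) ≈ -0.77563)
Mul(u, Pow(Add(Function('w')(9, 7), Mul(L, 102)), -1)) = Mul(Rational(-1725, 2224), Pow(Add(7, Mul(0, 102)), -1)) = Mul(Rational(-1725, 2224), Pow(Add(7, 0), -1)) = Mul(Rational(-1725, 2224), Pow(7, -1)) = Mul(Rational(-1725, 2224), Rational(1, 7)) = Rational(-1725, 15568)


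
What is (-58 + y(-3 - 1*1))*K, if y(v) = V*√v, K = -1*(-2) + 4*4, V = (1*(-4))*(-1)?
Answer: -1044 + 144*I ≈ -1044.0 + 144.0*I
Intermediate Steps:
V = 4 (V = -4*(-1) = 4)
K = 18 (K = 2 + 16 = 18)
y(v) = 4*√v
(-58 + y(-3 - 1*1))*K = (-58 + 4*√(-3 - 1*1))*18 = (-58 + 4*√(-3 - 1))*18 = (-58 + 4*√(-4))*18 = (-58 + 4*(2*I))*18 = (-58 + 8*I)*18 = -1044 + 144*I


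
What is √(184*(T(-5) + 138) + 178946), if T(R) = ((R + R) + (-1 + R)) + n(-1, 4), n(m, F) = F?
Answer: √202130 ≈ 449.59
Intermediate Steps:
T(R) = 3 + 3*R (T(R) = ((R + R) + (-1 + R)) + 4 = (2*R + (-1 + R)) + 4 = (-1 + 3*R) + 4 = 3 + 3*R)
√(184*(T(-5) + 138) + 178946) = √(184*((3 + 3*(-5)) + 138) + 178946) = √(184*((3 - 15) + 138) + 178946) = √(184*(-12 + 138) + 178946) = √(184*126 + 178946) = √(23184 + 178946) = √202130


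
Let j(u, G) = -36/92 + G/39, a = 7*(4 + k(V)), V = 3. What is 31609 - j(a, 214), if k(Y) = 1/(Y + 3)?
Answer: 28348702/897 ≈ 31604.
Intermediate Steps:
k(Y) = 1/(3 + Y)
a = 175/6 (a = 7*(4 + 1/(3 + 3)) = 7*(4 + 1/6) = 7*(25/6) = 175/6 ≈ 29.167)
j(u, G) = -9/23 + G/39 (j(u, G) = -36*1/92 + G*(1/39) = -9/23 + G/39)
31609 - j(a, 214) = 31609 - (-9/23 + (1/39)*214) = 31609 - (-9/23 + 214/39) = 31609 - 1*4571/897 = 31609 - 4571/897 = 28348702/897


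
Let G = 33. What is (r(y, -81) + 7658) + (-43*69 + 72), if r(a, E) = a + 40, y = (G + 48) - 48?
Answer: 4836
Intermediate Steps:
y = 33 (y = (33 + 48) - 48 = 81 - 48 = 33)
r(a, E) = 40 + a
(r(y, -81) + 7658) + (-43*69 + 72) = ((40 + 33) + 7658) + (-43*69 + 72) = (73 + 7658) + (-2967 + 72) = 7731 - 2895 = 4836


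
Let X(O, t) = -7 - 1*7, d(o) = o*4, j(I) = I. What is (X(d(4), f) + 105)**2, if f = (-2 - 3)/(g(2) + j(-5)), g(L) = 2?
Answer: 8281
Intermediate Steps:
d(o) = 4*o
f = 5/3 (f = (-2 - 3)/(2 - 5) = -5/(-3) = -5*(-1/3) = 5/3 ≈ 1.6667)
X(O, t) = -14 (X(O, t) = -7 - 7 = -14)
(X(d(4), f) + 105)**2 = (-14 + 105)**2 = 91**2 = 8281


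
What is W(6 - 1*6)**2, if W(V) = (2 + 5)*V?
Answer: 0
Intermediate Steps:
W(V) = 7*V
W(6 - 1*6)**2 = (7*(6 - 1*6))**2 = (7*(6 - 6))**2 = (7*0)**2 = 0**2 = 0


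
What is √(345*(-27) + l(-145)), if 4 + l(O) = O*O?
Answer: √11706 ≈ 108.19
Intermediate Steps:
l(O) = -4 + O² (l(O) = -4 + O*O = -4 + O²)
√(345*(-27) + l(-145)) = √(345*(-27) + (-4 + (-145)²)) = √(-9315 + (-4 + 21025)) = √(-9315 + 21021) = √11706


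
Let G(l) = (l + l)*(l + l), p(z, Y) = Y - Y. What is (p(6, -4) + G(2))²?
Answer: 256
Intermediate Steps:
p(z, Y) = 0
G(l) = 4*l² (G(l) = (2*l)*(2*l) = 4*l²)
(p(6, -4) + G(2))² = (0 + 4*2²)² = (0 + 4*4)² = (0 + 16)² = 16² = 256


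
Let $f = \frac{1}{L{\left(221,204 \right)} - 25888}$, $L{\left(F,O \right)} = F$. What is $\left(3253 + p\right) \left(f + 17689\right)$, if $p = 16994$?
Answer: $\frac{9192615059814}{25667} \approx 3.5815 \cdot 10^{8}$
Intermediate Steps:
$f = - \frac{1}{25667}$ ($f = \frac{1}{221 - 25888} = \frac{1}{-25667} = - \frac{1}{25667} \approx -3.8961 \cdot 10^{-5}$)
$\left(3253 + p\right) \left(f + 17689\right) = \left(3253 + 16994\right) \left(- \frac{1}{25667} + 17689\right) = 20247 \cdot \frac{454023562}{25667} = \frac{9192615059814}{25667}$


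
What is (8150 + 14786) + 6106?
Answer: 29042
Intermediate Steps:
(8150 + 14786) + 6106 = 22936 + 6106 = 29042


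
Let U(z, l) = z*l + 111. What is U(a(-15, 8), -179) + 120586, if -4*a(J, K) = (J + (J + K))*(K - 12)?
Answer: 124635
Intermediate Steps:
a(J, K) = -(-12 + K)*(K + 2*J)/4 (a(J, K) = -(J + (J + K))*(K - 12)/4 = -(K + 2*J)*(-12 + K)/4 = -(-12 + K)*(K + 2*J)/4)
U(z, l) = 111 + l*z (U(z, l) = l*z + 111 = 111 + l*z)
U(a(-15, 8), -179) + 120586 = (111 - 179*(3*8 + 6*(-15) - ¼*8² - ½*(-15)*8)) + 120586 = (111 - 179*(24 - 90 - ¼*64 + 60)) + 120586 = (111 - 179*(24 - 90 - 16 + 60)) + 120586 = (111 - 179*(-22)) + 120586 = (111 + 3938) + 120586 = 4049 + 120586 = 124635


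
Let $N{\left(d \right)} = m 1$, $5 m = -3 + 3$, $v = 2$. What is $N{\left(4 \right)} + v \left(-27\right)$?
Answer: $-54$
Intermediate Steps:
$m = 0$ ($m = \frac{-3 + 3}{5} = \frac{1}{5} \cdot 0 = 0$)
$N{\left(d \right)} = 0$ ($N{\left(d \right)} = 0 \cdot 1 = 0$)
$N{\left(4 \right)} + v \left(-27\right) = 0 + 2 \left(-27\right) = 0 - 54 = -54$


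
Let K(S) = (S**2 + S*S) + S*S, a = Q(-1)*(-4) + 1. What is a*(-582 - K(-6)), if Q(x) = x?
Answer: -3450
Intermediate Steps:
a = 5 (a = -1*(-4) + 1 = 4 + 1 = 5)
K(S) = 3*S**2 (K(S) = (S**2 + S**2) + S**2 = 2*S**2 + S**2 = 3*S**2)
a*(-582 - K(-6)) = 5*(-582 - 3*(-6)**2) = 5*(-582 - 3*36) = 5*(-582 - 1*108) = 5*(-582 - 108) = 5*(-690) = -3450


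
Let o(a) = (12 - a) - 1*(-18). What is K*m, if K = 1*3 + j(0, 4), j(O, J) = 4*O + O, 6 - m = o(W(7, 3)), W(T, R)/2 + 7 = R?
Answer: -96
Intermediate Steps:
W(T, R) = -14 + 2*R
o(a) = 30 - a (o(a) = (12 - a) + 18 = 30 - a)
m = -32 (m = 6 - (30 - (-14 + 2*3)) = 6 - (30 - (-14 + 6)) = 6 - (30 - 1*(-8)) = 6 - (30 + 8) = 6 - 1*38 = 6 - 38 = -32)
j(O, J) = 5*O
K = 3 (K = 1*3 + 5*0 = 3 + 0 = 3)
K*m = 3*(-32) = -96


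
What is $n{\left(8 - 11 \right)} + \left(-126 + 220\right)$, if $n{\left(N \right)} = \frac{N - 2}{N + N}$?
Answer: $\frac{569}{6} \approx 94.833$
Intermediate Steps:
$n{\left(N \right)} = \frac{-2 + N}{2 N}$
$n{\left(8 - 11 \right)} + \left(-126 + 220\right) = \frac{-2 + \left(8 - 11\right)}{2 \left(8 - 11\right)} + \left(-126 + 220\right) = \frac{-2 - 3}{2 \left(-3\right)} + 94 = \frac{1}{2} \left(- \frac{1}{3}\right) \left(-5\right) + 94 = \frac{5}{6} + 94 = \frac{569}{6}$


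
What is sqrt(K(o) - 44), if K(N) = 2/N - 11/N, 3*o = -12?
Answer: I*sqrt(167)/2 ≈ 6.4614*I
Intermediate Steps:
o = -4 (o = (1/3)*(-12) = -4)
K(N) = -9/N
sqrt(K(o) - 44) = sqrt(-9/(-4) - 44) = sqrt(-9*(-1/4) - 44) = sqrt(9/4 - 44) = sqrt(-167/4) = I*sqrt(167)/2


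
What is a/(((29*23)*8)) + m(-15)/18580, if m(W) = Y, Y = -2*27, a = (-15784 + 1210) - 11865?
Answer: -122881191/24785720 ≈ -4.9577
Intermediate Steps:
a = -26439 (a = -14574 - 11865 = -26439)
Y = -54
m(W) = -54
a/(((29*23)*8)) + m(-15)/18580 = -26439/((29*23)*8) - 54/18580 = -26439/(667*8) - 54*1/18580 = -26439/5336 - 27/9290 = -122881191/24785720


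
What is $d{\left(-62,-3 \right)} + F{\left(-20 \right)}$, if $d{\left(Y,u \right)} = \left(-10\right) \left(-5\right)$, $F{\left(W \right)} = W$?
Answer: $30$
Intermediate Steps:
$d{\left(Y,u \right)} = 50$
$d{\left(-62,-3 \right)} + F{\left(-20 \right)} = 50 - 20 = 30$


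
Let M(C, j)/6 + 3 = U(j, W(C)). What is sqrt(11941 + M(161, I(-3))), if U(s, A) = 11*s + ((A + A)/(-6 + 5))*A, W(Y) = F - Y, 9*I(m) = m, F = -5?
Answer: 3*I*sqrt(35419) ≈ 564.6*I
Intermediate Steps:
I(m) = m/9
W(Y) = -5 - Y
U(s, A) = -2*A**2 + 11*s (U(s, A) = 11*s + ((2*A)/(-1))*A = 11*s + ((2*A)*(-1))*A = 11*s + (-2*A)*A = 11*s - 2*A**2 = -2*A**2 + 11*s)
M(C, j) = -18 - 12*(-5 - C)**2 + 66*j (M(C, j) = -18 + 6*(-2*(-5 - C)**2 + 11*j) = -18 + (-12*(-5 - C)**2 + 66*j) = -18 - 12*(-5 - C)**2 + 66*j)
sqrt(11941 + M(161, I(-3))) = sqrt(11941 + (-18 - 12*(5 + 161)**2 + 66*((1/9)*(-3)))) = sqrt(11941 + (-18 - 12*166**2 + 66*(-1/3))) = sqrt(11941 + (-18 - 12*27556 - 22)) = sqrt(11941 + (-18 - 330672 - 22)) = sqrt(11941 - 330712) = sqrt(-318771) = 3*I*sqrt(35419)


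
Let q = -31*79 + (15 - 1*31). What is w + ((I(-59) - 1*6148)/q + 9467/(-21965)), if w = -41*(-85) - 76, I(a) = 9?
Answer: 36937493101/10828745 ≈ 3411.1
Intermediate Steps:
q = -2465 (q = -2449 + (15 - 31) = -2449 - 16 = -2465)
w = 3409 (w = 3485 - 76 = 3409)
w + ((I(-59) - 1*6148)/q + 9467/(-21965)) = 3409 + ((9 - 1*6148)/(-2465) + 9467/(-21965)) = 3409 + ((9 - 6148)*(-1/2465) + 9467*(-1/21965)) = 3409 + (-6139*(-1/2465) - 9467/21965) = 3409 + (6139/2465 - 9467/21965) = 3409 + 22301396/10828745 = 36937493101/10828745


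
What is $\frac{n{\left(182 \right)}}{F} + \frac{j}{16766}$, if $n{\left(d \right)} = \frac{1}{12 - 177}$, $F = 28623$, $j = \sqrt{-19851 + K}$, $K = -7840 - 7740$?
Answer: $- \frac{1}{4722795} + \frac{i \sqrt{35431}}{16766} \approx -2.1174 \cdot 10^{-7} + 0.011227 i$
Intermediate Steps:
$K = -15580$
$j = i \sqrt{35431}$ ($j = \sqrt{-19851 - 15580} = \sqrt{-35431} = i \sqrt{35431} \approx 188.23 i$)
$n{\left(d \right)} = - \frac{1}{165}$ ($n{\left(d \right)} = \frac{1}{-165} = - \frac{1}{165}$)
$\frac{n{\left(182 \right)}}{F} + \frac{j}{16766} = - \frac{1}{165 \cdot 28623} + \frac{i \sqrt{35431}}{16766} = \left(- \frac{1}{165}\right) \frac{1}{28623} + i \sqrt{35431} \cdot \frac{1}{16766} = - \frac{1}{4722795} + \frac{i \sqrt{35431}}{16766}$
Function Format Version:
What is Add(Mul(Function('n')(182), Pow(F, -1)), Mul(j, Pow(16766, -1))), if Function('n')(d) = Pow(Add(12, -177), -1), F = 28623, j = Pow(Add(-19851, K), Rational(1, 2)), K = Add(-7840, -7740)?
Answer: Add(Rational(-1, 4722795), Mul(Rational(1, 16766), I, Pow(35431, Rational(1, 2)))) ≈ Add(-2.1174e-7, Mul(0.011227, I))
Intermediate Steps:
K = -15580
j = Mul(I, Pow(35431, Rational(1, 2))) (j = Pow(Add(-19851, -15580), Rational(1, 2)) = Pow(-35431, Rational(1, 2)) = Mul(I, Pow(35431, Rational(1, 2))) ≈ Mul(188.23, I))
Function('n')(d) = Rational(-1, 165) (Function('n')(d) = Pow(-165, -1) = Rational(-1, 165))
Add(Mul(Function('n')(182), Pow(F, -1)), Mul(j, Pow(16766, -1))) = Add(Mul(Rational(-1, 165), Pow(28623, -1)), Mul(Mul(I, Pow(35431, Rational(1, 2))), Pow(16766, -1))) = Add(Mul(Rational(-1, 165), Rational(1, 28623)), Mul(Mul(I, Pow(35431, Rational(1, 2))), Rational(1, 16766))) = Add(Rational(-1, 4722795), Mul(Rational(1, 16766), I, Pow(35431, Rational(1, 2))))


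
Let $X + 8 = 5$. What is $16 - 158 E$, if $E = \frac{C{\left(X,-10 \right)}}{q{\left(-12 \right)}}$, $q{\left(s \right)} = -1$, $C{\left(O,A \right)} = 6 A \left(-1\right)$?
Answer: $9496$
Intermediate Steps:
$X = -3$ ($X = -8 + 5 = -3$)
$C{\left(O,A \right)} = - 6 A$
$E = -60$ ($E = \frac{\left(-6\right) \left(-10\right)}{-1} = 60 \left(-1\right) = -60$)
$16 - 158 E = 16 - -9480 = 16 + 9480 = 9496$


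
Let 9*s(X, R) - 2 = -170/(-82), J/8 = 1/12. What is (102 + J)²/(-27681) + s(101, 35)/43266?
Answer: -56091732019/147310475958 ≈ -0.38077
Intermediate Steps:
J = ⅔ (J = 8/12 = 8*(1/12) = ⅔ ≈ 0.66667)
s(X, R) = 167/369 (s(X, R) = 2/9 + (-170/(-82))/9 = 2/9 + (-170*(-1/82))/9 = 2/9 + (⅑)*(85/41) = 2/9 + 85/369 = 167/369)
(102 + J)²/(-27681) + s(101, 35)/43266 = (102 + ⅔)²/(-27681) + (167/369)/43266 = (308/3)²*(-1/27681) + (167/369)*(1/43266) = (94864/9)*(-1/27681) + 167/15965154 = -94864/249129 + 167/15965154 = -56091732019/147310475958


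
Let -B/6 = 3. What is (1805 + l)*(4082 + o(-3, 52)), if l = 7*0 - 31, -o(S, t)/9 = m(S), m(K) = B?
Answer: 7528856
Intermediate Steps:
B = -18 (B = -6*3 = -18)
m(K) = -18
o(S, t) = 162 (o(S, t) = -9*(-18) = 162)
l = -31 (l = 0 - 31 = -31)
(1805 + l)*(4082 + o(-3, 52)) = (1805 - 31)*(4082 + 162) = 1774*4244 = 7528856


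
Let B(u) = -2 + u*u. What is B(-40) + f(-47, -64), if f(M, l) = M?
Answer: 1551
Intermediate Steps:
B(u) = -2 + u²
B(-40) + f(-47, -64) = (-2 + (-40)²) - 47 = (-2 + 1600) - 47 = 1598 - 47 = 1551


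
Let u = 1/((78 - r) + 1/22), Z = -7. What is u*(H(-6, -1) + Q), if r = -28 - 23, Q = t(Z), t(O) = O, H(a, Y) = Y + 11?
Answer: 66/2839 ≈ 0.023248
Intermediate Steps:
H(a, Y) = 11 + Y
Q = -7
r = -51
u = 22/2839 (u = 1/((78 - 1*(-51)) + 1/22) = 1/((78 + 51) + 1/22) = 1/(129 + 1/22) = 1/(2839/22) = 22/2839 ≈ 0.0077492)
u*(H(-6, -1) + Q) = 22*((11 - 1) - 7)/2839 = 22*(10 - 7)/2839 = (22/2839)*3 = 66/2839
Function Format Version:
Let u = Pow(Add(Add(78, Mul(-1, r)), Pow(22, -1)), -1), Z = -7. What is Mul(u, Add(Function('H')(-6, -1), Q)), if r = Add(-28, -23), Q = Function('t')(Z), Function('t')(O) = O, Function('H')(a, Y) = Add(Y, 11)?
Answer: Rational(66, 2839) ≈ 0.023248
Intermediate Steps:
Function('H')(a, Y) = Add(11, Y)
Q = -7
r = -51
u = Rational(22, 2839) (u = Pow(Add(Add(78, Mul(-1, -51)), Pow(22, -1)), -1) = Pow(Add(Add(78, 51), Rational(1, 22)), -1) = Pow(Add(129, Rational(1, 22)), -1) = Pow(Rational(2839, 22), -1) = Rational(22, 2839) ≈ 0.0077492)
Mul(u, Add(Function('H')(-6, -1), Q)) = Mul(Rational(22, 2839), Add(Add(11, -1), -7)) = Mul(Rational(22, 2839), Add(10, -7)) = Mul(Rational(22, 2839), 3) = Rational(66, 2839)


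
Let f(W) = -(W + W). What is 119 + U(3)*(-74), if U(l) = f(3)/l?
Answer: 267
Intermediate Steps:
f(W) = -2*W
U(l) = -6/l (U(l) = (-2*3)/l = -6/l)
119 + U(3)*(-74) = 119 - 6/3*(-74) = 119 - 6*⅓*(-74) = 119 - 2*(-74) = 119 + 148 = 267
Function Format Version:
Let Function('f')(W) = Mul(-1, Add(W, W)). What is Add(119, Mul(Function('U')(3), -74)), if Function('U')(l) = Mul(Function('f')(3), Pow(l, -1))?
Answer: 267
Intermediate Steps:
Function('f')(W) = Mul(-2, W) (Function('f')(W) = Mul(-1, Mul(2, W)) = Mul(-2, W))
Function('U')(l) = Mul(-6, Pow(l, -1)) (Function('U')(l) = Mul(Mul(-2, 3), Pow(l, -1)) = Mul(-6, Pow(l, -1)))
Add(119, Mul(Function('U')(3), -74)) = Add(119, Mul(Mul(-6, Pow(3, -1)), -74)) = Add(119, Mul(Mul(-6, Rational(1, 3)), -74)) = Add(119, Mul(-2, -74)) = Add(119, 148) = 267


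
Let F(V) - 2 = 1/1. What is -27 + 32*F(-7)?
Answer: 69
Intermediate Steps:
F(V) = 3 (F(V) = 2 + 1/1 = 2 + 1*1 = 2 + 1 = 3)
-27 + 32*F(-7) = -27 + 32*3 = -27 + 96 = 69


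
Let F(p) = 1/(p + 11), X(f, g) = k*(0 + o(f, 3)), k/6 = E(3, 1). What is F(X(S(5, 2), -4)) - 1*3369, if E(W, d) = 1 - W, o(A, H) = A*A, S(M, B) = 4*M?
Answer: -16134142/4789 ≈ -3369.0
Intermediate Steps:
o(A, H) = A²
k = -12 (k = 6*(1 - 1*3) = 6*(1 - 3) = 6*(-2) = -12)
X(f, g) = -12*f² (X(f, g) = -12*(0 + f²) = -12*f²)
F(p) = 1/(11 + p)
F(X(S(5, 2), -4)) - 1*3369 = 1/(11 - 12*(4*5)²) - 1*3369 = 1/(11 - 12*20²) - 3369 = 1/(11 - 12*400) - 3369 = 1/(11 - 4800) - 3369 = 1/(-4789) - 3369 = -1/4789 - 3369 = -16134142/4789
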